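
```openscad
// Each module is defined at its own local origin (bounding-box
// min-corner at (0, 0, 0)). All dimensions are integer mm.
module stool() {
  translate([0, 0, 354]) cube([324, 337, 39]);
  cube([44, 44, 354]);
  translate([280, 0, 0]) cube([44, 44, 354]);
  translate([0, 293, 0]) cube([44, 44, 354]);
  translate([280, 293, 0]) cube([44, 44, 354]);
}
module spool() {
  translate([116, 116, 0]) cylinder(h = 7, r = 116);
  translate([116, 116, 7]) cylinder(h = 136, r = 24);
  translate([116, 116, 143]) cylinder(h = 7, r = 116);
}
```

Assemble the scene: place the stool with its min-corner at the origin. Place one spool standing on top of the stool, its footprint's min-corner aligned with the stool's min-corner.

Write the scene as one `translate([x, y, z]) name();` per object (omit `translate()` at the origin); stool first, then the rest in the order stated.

stool();
translate([0, 0, 393]) spool();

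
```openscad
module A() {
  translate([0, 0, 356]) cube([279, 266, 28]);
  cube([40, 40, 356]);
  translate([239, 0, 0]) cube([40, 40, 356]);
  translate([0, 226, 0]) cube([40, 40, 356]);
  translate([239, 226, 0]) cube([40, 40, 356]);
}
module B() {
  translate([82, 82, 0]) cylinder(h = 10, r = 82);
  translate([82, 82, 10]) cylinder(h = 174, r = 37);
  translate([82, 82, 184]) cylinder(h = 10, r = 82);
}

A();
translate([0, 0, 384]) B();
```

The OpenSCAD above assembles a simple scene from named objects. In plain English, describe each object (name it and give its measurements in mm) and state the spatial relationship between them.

A is a four-legged stool. The seat is 279×266 mm, 28 mm thick, top at z = 384 mm. It stands on four square legs, each 40×40 mm in cross-section, from z = 0 to the seat underside, each flush with a corner of the seat.

B is a spool: two coaxial disc flanges of radius 82 mm and thickness 10 mm, joined by a core cylinder of radius 37 mm and height 174 mm. The lower flange rests on z = 0 and the three cylinders share a vertical axis.

The spool is on top of the stool.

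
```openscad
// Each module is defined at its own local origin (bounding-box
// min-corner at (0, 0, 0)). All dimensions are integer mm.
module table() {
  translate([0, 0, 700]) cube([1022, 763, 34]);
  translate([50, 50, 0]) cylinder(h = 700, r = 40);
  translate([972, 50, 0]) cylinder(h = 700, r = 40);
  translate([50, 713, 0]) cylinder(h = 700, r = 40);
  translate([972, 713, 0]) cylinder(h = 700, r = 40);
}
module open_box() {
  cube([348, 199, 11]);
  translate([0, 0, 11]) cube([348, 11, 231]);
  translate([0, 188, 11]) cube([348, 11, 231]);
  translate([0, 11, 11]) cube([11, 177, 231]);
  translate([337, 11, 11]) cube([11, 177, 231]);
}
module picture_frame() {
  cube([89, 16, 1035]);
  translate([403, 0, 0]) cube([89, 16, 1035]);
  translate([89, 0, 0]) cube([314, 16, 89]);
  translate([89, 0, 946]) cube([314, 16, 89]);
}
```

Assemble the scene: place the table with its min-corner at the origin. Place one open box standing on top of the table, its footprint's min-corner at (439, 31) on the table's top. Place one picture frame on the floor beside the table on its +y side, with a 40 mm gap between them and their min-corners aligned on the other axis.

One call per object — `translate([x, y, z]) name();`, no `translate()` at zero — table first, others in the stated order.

table();
translate([439, 31, 734]) open_box();
translate([0, 803, 0]) picture_frame();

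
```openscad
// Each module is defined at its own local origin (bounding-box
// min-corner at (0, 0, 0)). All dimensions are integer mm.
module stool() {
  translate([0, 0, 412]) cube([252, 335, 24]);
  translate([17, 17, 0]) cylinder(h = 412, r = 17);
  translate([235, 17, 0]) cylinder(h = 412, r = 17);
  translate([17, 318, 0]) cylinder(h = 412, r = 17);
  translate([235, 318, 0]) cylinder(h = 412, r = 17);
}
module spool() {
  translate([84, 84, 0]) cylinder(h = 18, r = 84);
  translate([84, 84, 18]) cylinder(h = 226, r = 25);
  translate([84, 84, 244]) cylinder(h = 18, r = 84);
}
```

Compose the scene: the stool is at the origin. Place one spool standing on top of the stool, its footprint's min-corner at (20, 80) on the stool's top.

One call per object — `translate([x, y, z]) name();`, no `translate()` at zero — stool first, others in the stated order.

stool();
translate([20, 80, 436]) spool();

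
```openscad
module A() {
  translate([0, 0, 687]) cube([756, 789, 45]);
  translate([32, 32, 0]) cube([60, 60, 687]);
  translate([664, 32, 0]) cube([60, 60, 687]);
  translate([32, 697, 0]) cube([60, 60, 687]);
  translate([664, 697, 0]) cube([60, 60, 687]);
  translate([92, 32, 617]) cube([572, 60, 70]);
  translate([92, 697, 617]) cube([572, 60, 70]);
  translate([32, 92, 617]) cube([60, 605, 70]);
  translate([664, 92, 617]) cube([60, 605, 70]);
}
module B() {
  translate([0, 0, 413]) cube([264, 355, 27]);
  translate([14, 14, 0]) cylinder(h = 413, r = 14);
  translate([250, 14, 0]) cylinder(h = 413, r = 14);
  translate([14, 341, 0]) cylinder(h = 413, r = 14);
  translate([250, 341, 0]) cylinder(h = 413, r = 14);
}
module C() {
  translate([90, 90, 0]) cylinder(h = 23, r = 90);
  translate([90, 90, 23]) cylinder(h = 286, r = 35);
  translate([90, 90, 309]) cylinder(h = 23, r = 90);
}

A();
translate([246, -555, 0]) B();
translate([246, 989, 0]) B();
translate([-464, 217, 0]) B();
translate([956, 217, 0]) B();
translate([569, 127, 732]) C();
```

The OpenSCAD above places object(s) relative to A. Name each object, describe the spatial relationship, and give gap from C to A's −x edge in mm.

A is a table. B is a stool. C is a spool. Four stools sit around the table at the −y, +y, −x, +x sides. The spool is on top of the table. The gap from the spool to the table's −x edge is 569 mm.

The spool's min-x is at 569; the table's min-x is 0; gap = 569 mm.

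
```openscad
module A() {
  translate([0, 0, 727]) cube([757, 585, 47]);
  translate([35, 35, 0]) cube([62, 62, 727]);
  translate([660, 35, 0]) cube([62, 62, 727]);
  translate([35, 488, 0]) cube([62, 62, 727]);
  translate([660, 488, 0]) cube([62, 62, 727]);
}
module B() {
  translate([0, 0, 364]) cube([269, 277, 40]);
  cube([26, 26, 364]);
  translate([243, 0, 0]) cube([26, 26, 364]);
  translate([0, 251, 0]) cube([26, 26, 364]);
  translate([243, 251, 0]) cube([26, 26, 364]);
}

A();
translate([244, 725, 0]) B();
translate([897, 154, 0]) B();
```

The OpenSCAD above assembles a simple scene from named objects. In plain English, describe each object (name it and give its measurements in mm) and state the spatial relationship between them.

A is a table with a 757×585 mm rectangular top, 47 mm thick, top surface at z = 774 mm, supported by four 62×62 mm square legs, each inset 35 mm from the nearest pair of top edges, running from the floor.

B is a four-legged stool. The seat is a 269×277×40 mm slab whose top surface is at z = 404 mm; four square legs, each 26×26 mm in cross-section, run from the floor (z = 0) to the underside of the seat, each flush with a corner of the seat.

Two stools sit around the table at the +y, +x sides.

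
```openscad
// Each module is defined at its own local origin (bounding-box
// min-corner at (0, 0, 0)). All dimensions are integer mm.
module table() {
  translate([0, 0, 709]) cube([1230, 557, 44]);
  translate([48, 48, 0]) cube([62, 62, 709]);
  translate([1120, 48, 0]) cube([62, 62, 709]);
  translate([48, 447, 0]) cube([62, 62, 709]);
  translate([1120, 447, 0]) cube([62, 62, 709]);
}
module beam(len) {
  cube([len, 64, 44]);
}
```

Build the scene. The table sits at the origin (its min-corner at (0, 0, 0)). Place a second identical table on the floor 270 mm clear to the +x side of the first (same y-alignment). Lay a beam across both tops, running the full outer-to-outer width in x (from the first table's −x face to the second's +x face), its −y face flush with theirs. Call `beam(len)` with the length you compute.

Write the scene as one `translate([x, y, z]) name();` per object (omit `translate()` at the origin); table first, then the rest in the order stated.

table();
translate([1500, 0, 0]) table();
translate([0, 0, 753]) beam(2730);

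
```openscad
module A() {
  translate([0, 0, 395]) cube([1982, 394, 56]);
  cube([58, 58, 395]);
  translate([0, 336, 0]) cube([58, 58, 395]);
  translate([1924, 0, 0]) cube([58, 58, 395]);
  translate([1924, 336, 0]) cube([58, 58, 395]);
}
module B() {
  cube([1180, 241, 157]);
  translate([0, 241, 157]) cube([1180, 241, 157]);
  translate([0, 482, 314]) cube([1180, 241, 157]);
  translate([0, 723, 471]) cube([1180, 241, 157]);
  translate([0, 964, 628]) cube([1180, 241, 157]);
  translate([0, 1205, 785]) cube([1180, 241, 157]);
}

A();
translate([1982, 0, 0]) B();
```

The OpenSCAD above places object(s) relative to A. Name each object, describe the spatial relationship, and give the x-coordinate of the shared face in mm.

A is a bench. B is a staircase. The staircase is against the bench's +x side, with their −y faces flush. The x-coordinate of the shared face is 1982 mm.

The bench's +x face and the staircase's −x face are both at x = 1982 mm.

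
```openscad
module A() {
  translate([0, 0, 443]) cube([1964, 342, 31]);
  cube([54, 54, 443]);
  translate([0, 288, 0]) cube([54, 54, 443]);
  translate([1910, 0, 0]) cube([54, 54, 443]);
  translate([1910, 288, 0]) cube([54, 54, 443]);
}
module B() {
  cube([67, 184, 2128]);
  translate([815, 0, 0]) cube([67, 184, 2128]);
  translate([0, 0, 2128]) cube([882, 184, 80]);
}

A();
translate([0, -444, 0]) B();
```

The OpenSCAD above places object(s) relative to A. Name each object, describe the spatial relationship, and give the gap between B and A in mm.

The door frame's nearest face is 260 mm from the bench's −y face.

A is a bench. B is a door frame. The door frame is on the floor beside the bench on its −y side. The gap between the door frame and the bench is 260 mm.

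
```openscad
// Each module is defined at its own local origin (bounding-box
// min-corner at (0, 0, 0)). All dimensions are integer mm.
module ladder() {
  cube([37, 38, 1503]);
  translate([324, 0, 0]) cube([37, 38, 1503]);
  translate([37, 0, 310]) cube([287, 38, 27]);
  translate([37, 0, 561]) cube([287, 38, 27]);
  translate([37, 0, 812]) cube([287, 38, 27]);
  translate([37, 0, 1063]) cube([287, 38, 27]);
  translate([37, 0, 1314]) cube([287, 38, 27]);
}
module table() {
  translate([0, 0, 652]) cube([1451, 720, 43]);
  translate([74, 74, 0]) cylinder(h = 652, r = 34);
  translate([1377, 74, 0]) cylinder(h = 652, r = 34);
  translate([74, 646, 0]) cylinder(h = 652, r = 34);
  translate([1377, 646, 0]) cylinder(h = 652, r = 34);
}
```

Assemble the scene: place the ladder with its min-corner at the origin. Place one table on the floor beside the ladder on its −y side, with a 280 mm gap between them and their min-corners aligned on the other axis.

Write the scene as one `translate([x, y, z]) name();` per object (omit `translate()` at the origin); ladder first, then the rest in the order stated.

ladder();
translate([0, -1000, 0]) table();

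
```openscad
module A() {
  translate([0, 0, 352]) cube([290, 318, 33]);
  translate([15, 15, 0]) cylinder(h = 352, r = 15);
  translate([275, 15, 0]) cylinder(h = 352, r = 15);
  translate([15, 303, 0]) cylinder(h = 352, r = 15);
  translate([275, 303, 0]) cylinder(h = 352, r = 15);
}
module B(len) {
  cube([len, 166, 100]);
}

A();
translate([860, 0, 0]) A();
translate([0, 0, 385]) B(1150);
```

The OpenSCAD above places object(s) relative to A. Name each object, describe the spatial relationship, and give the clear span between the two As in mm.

Second stool starts at x = 860; first ends at x = 290; clear span = 860 − 290 = 570 mm.

A is a stool. B is a beam. A beam spans the tops of two stools. The clear span between the two stools is 570 mm.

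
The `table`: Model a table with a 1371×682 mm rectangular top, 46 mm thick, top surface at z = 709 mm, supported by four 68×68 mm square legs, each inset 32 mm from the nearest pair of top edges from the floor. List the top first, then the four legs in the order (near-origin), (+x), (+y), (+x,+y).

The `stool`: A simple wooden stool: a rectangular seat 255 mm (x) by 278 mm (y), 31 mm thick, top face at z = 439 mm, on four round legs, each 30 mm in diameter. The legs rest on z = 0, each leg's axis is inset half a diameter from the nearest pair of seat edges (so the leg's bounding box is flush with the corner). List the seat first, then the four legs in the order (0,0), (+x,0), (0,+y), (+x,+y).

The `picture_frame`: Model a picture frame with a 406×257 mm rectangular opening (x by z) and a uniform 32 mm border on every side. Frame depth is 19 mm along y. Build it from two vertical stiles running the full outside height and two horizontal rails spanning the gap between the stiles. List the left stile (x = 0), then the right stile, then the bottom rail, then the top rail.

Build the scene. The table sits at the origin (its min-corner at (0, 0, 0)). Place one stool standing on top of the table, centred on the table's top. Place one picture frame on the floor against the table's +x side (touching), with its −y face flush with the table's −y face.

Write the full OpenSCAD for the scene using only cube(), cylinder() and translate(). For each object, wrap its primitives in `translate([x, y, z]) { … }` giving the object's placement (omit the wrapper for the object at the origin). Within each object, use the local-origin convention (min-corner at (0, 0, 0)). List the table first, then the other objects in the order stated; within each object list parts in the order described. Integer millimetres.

translate([0, 0, 663]) cube([1371, 682, 46]);
translate([32, 32, 0]) cube([68, 68, 663]);
translate([1271, 32, 0]) cube([68, 68, 663]);
translate([32, 582, 0]) cube([68, 68, 663]);
translate([1271, 582, 0]) cube([68, 68, 663]);
translate([558, 202, 709]) {
  translate([0, 0, 408]) cube([255, 278, 31]);
  translate([15, 15, 0]) cylinder(h = 408, r = 15);
  translate([240, 15, 0]) cylinder(h = 408, r = 15);
  translate([15, 263, 0]) cylinder(h = 408, r = 15);
  translate([240, 263, 0]) cylinder(h = 408, r = 15);
}
translate([1371, 0, 0]) {
  cube([32, 19, 321]);
  translate([438, 0, 0]) cube([32, 19, 321]);
  translate([32, 0, 0]) cube([406, 19, 32]);
  translate([32, 0, 289]) cube([406, 19, 32]);
}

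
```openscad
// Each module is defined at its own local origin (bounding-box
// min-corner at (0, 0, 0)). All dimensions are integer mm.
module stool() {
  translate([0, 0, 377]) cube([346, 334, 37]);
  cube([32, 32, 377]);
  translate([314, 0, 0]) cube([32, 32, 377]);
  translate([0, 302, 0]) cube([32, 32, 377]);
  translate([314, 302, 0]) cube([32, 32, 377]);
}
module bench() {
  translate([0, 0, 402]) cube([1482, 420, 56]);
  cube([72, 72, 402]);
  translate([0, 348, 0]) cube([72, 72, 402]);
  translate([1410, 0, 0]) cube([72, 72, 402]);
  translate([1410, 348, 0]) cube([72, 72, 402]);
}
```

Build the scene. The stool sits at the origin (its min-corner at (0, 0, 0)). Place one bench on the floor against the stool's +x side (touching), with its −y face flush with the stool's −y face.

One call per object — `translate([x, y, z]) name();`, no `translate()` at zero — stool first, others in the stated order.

stool();
translate([346, 0, 0]) bench();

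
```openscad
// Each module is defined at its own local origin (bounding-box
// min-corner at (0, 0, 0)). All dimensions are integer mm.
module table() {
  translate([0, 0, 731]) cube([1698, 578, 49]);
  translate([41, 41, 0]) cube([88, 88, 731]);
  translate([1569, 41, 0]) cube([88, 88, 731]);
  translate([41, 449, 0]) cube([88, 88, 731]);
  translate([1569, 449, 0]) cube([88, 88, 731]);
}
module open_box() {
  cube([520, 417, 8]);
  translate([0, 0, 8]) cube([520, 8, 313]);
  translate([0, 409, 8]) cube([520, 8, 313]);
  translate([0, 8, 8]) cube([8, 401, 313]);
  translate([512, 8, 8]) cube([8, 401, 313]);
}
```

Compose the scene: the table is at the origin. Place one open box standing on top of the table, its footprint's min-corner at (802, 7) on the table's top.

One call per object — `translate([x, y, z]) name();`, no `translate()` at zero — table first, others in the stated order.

table();
translate([802, 7, 780]) open_box();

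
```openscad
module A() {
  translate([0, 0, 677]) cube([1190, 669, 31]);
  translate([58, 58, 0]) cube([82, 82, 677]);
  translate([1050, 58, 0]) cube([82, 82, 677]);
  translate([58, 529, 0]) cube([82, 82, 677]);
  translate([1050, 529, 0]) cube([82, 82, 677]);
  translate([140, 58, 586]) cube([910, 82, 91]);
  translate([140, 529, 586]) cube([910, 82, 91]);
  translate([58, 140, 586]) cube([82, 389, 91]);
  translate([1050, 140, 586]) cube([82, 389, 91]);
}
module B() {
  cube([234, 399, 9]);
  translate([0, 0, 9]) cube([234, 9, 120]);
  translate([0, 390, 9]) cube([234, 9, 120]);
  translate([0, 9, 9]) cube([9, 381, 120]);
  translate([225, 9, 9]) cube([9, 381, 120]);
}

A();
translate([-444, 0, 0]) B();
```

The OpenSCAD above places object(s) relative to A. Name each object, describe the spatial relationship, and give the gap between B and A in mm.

The open box's nearest face is 210 mm from the table's −x face.

A is a table. B is an open box. The open box is on the floor beside the table on its −x side. The gap between the open box and the table is 210 mm.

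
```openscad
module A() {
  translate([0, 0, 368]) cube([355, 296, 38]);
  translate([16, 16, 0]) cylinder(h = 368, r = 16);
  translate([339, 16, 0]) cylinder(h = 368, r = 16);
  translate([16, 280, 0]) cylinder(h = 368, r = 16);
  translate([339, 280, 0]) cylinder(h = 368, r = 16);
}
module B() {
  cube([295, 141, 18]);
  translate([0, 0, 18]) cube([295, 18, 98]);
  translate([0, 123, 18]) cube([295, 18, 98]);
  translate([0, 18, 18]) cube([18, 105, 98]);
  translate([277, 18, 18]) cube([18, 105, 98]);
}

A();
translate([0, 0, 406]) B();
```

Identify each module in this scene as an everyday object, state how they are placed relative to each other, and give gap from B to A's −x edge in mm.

A is a stool. B is an open box. The open box is on top of the stool. The gap from the open box to the stool's −x edge is 0 mm.

The open box's min-x is at 0; the stool's min-x is 0; gap = 0 mm.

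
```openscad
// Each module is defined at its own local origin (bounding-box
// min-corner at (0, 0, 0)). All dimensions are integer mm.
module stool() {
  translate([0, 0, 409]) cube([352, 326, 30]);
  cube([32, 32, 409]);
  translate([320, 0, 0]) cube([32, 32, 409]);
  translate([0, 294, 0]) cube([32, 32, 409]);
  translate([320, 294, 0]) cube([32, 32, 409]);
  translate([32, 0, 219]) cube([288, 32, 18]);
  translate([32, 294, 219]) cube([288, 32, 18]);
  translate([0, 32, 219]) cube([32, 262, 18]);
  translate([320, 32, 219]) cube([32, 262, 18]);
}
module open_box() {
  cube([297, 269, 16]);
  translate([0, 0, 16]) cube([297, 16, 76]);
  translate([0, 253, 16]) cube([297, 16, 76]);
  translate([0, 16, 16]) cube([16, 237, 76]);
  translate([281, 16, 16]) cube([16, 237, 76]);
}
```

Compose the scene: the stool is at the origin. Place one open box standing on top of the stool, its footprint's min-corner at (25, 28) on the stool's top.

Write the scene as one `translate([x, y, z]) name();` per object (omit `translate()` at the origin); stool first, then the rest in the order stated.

stool();
translate([25, 28, 439]) open_box();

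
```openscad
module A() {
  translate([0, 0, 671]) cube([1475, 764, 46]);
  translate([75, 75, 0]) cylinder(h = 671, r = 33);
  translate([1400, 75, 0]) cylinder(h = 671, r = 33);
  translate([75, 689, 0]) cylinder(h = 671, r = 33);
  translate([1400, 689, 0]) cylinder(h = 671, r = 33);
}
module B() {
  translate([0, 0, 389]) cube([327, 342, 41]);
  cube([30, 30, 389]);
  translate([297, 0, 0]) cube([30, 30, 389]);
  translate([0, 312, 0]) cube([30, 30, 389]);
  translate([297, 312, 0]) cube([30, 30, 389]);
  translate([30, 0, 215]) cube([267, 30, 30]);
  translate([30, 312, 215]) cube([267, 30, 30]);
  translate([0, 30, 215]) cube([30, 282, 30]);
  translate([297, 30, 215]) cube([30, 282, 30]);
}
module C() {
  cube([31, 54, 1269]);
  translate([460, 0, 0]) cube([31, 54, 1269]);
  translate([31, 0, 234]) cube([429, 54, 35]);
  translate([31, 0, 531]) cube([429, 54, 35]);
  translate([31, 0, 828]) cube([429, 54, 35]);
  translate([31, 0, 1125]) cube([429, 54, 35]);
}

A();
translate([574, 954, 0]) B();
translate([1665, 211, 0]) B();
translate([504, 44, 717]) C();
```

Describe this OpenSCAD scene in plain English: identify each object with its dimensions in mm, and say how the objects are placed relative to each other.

A is a rectangular dining table. The top is 1475×764×46 mm with its upper surface at z = 717 mm. It stands on four round legs of 66 mm diameter, each leg's bounding box inset 42 mm from the nearest pair of top edges, running from the floor to the underside of the top.

B is a four-legged stool. The seat is a 327×342×41 mm slab whose top surface is at z = 430 mm; four square legs, each 30×30 mm in cross-section, run from the floor (z = 0) to the underside of the seat, each flush with a corner of the seat. Four stretchers, 30 mm wide and 30 mm tall, connect adjacent legs with their undersides at z = 215 mm, each running between the inner faces of the legs it joins and aligned with the legs' outer faces on the other axis.

C is a wooden ladder with two side rails of 31×54 mm section and 1269 mm height, set 491 mm apart overall. Between them run 4 rectangular rungs (54 mm deep, 35 mm thick), front faces flush with the rails' −y face. The bottom of the first rung is 234 mm above the floor and each subsequent rung is 297 mm higher than the one below.

Two stools sit around the table at the +y, +x sides. The ladder is on top of the table.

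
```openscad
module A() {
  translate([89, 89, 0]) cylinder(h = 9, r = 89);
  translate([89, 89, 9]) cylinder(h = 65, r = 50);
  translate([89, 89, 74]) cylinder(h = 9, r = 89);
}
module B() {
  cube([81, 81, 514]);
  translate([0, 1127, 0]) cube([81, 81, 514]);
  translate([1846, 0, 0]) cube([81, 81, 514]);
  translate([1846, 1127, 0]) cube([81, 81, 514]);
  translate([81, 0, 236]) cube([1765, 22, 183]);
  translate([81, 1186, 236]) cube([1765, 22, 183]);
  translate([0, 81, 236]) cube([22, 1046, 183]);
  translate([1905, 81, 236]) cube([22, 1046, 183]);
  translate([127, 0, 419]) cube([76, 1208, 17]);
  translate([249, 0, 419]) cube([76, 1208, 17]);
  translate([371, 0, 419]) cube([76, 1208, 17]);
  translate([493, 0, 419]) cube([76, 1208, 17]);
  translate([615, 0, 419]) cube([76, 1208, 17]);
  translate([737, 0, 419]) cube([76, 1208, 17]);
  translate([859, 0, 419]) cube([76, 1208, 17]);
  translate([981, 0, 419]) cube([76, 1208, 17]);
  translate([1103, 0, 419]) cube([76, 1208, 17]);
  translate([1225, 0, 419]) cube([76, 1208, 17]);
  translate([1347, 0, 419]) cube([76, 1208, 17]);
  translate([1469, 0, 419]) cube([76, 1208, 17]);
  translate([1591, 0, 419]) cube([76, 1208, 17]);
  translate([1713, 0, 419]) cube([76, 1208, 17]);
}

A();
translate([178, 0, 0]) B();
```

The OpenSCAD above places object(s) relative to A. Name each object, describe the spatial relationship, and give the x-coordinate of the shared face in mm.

The spool's +x face and the bed frame's −x face are both at x = 178 mm.

A is a spool. B is a bed frame. The bed frame is against the spool's +x side, with their −y faces flush. The x-coordinate of the shared face is 178 mm.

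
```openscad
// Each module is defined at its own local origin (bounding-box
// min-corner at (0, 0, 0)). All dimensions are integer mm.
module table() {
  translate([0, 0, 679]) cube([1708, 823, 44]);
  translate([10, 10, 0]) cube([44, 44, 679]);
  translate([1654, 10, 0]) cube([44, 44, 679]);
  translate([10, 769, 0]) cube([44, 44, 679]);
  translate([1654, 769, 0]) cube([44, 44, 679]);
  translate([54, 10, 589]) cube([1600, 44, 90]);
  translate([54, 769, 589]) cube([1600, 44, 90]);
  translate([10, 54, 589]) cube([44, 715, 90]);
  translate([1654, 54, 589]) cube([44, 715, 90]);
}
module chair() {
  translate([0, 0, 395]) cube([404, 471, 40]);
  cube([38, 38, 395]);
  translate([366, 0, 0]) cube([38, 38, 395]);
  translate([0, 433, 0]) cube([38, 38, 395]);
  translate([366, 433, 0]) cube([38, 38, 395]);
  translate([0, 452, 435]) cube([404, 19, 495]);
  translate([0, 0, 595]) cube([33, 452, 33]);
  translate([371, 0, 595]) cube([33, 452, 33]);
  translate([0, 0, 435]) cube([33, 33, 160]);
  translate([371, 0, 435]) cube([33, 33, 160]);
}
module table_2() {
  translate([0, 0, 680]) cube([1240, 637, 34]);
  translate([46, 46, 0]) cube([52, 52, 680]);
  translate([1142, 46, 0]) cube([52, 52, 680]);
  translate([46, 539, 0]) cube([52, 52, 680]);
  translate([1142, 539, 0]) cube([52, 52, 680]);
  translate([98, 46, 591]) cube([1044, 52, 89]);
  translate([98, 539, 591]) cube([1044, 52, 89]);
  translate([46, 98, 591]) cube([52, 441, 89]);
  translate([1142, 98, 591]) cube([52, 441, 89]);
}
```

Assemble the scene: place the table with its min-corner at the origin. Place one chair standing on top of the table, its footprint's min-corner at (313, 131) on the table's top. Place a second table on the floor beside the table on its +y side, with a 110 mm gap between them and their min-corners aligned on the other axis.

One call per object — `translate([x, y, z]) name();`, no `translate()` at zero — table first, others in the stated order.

table();
translate([313, 131, 723]) chair();
translate([0, 933, 0]) table_2();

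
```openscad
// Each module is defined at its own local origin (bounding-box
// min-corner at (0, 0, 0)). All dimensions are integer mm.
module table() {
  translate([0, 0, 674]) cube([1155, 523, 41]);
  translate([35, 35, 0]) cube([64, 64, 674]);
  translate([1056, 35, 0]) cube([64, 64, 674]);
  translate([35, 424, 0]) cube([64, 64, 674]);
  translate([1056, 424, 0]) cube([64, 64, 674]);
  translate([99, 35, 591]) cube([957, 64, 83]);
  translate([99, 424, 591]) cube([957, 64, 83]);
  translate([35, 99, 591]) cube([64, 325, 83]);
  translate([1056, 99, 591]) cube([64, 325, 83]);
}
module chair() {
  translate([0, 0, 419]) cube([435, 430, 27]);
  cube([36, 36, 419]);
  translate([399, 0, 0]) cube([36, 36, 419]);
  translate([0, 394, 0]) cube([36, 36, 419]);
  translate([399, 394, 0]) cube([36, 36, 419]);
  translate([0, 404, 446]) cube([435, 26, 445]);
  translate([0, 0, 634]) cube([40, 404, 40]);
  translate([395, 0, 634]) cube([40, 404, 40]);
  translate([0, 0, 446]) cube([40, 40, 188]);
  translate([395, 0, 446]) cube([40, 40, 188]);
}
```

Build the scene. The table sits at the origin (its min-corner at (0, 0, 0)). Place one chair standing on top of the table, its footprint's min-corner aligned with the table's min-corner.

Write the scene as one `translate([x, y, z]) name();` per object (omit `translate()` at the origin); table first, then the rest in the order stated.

table();
translate([0, 0, 715]) chair();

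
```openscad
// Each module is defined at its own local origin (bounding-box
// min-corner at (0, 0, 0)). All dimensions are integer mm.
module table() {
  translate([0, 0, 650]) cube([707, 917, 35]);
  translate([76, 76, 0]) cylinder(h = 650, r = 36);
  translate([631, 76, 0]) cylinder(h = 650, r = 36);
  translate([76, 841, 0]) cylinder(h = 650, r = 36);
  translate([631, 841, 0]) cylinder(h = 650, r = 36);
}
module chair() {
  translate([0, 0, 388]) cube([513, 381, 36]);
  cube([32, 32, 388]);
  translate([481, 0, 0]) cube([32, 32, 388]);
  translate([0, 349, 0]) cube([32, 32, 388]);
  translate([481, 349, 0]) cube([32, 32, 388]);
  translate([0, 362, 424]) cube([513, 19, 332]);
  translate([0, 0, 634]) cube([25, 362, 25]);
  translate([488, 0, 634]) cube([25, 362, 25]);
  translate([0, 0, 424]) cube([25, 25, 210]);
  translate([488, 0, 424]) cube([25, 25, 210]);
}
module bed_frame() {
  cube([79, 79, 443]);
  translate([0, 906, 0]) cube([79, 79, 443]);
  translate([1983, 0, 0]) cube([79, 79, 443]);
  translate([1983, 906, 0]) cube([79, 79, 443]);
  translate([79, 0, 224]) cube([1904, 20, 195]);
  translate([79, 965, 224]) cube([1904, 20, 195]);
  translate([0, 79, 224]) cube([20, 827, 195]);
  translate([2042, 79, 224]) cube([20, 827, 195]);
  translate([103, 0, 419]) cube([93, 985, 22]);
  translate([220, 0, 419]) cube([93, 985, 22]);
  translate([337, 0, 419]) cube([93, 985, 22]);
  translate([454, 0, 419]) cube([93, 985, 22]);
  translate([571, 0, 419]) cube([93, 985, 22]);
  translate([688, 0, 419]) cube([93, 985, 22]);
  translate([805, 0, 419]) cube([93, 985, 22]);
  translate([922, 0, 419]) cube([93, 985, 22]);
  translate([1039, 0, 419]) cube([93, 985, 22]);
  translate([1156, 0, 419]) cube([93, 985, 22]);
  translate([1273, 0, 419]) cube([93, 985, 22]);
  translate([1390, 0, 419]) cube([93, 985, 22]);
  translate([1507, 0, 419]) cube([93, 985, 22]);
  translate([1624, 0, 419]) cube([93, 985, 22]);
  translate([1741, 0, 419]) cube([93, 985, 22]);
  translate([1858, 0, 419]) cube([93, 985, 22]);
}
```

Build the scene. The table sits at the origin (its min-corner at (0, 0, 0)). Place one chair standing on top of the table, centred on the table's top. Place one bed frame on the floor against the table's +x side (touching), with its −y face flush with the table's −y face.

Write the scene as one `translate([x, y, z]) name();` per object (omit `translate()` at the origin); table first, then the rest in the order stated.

table();
translate([97, 268, 685]) chair();
translate([707, 0, 0]) bed_frame();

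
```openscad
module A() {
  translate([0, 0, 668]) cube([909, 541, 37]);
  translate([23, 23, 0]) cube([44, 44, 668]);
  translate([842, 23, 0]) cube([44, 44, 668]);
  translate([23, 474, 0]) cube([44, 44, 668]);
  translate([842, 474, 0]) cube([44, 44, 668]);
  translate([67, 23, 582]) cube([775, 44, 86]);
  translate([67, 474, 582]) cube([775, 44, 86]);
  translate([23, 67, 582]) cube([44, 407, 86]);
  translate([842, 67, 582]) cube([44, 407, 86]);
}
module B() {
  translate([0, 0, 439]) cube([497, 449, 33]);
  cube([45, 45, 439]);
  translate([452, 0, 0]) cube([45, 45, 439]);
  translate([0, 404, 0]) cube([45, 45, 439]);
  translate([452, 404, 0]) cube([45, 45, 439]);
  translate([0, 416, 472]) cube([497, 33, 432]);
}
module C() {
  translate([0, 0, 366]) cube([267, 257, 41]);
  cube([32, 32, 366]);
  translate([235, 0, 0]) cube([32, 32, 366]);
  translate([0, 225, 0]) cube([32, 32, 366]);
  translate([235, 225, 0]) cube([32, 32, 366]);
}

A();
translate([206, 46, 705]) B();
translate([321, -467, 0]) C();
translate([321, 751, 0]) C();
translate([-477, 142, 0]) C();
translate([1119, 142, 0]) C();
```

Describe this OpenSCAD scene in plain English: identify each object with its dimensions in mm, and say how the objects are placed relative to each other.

A is a rectangular dining table. The top is 909×541×37 mm with its upper surface at z = 705 mm. It stands on four 44×44 mm square legs, each inset 23 mm from the nearest pair of top edges, running from the floor to the underside of the top. Four apron rails, 44 mm thick and 86 mm tall, run between adjacent legs with their top edges flush with the underside of the top and their outer faces flush with the legs' outer faces.

B is a chair. The seat is a 497×449×33 mm slab with its top at z = 472 mm, on four 45×45 mm corner legs (flush with the seat edges, standing on z = 0). A flat backrest 33 mm thick, 432 mm tall, spans the full seat width and rises from the seat top along its +y edge, rear face flush with the rear of the seat.

C is a four-legged stool. The seat is 267×257 mm, 41 mm thick, top at z = 407 mm. It stands on four square legs, each 32×32 mm in cross-section, from z = 0 to the seat underside, each flush with a corner of the seat.

The chair is on top of the table, centred. Four stools sit around the table at the −y, +y, −x, +x sides.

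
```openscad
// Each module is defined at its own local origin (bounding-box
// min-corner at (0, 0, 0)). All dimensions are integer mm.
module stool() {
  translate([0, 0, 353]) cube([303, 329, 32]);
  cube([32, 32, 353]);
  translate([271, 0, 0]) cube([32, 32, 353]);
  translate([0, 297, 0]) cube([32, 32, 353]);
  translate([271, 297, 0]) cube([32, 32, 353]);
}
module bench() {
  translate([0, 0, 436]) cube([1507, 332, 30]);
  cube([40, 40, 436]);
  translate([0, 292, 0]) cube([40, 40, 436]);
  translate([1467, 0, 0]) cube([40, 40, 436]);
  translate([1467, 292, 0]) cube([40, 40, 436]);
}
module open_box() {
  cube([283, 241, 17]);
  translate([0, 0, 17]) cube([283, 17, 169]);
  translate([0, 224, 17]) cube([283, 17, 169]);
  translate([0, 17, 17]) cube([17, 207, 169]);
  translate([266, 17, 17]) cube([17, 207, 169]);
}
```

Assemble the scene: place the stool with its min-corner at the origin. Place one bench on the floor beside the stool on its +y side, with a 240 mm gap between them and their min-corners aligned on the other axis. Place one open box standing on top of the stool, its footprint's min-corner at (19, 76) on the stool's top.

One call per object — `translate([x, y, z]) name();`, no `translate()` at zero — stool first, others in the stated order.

stool();
translate([0, 569, 0]) bench();
translate([19, 76, 385]) open_box();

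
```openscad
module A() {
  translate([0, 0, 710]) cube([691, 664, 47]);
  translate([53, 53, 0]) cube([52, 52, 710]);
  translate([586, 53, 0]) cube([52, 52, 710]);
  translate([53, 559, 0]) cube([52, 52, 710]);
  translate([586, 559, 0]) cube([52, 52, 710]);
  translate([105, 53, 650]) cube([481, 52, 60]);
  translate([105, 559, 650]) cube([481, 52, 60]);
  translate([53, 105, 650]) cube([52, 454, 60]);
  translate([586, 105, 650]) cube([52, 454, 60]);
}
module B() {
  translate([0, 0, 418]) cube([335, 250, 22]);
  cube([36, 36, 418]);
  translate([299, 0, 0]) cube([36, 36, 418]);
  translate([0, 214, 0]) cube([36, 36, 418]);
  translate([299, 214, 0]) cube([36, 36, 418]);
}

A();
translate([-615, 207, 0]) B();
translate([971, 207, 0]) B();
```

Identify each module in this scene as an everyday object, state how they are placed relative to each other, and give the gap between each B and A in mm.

Each stool's nearest face is 280 mm from the table's bounding box.

A is a table. B is a stool. Two stools sit around the table at the −x, +x sides. The gap between each stool and the table is 280 mm.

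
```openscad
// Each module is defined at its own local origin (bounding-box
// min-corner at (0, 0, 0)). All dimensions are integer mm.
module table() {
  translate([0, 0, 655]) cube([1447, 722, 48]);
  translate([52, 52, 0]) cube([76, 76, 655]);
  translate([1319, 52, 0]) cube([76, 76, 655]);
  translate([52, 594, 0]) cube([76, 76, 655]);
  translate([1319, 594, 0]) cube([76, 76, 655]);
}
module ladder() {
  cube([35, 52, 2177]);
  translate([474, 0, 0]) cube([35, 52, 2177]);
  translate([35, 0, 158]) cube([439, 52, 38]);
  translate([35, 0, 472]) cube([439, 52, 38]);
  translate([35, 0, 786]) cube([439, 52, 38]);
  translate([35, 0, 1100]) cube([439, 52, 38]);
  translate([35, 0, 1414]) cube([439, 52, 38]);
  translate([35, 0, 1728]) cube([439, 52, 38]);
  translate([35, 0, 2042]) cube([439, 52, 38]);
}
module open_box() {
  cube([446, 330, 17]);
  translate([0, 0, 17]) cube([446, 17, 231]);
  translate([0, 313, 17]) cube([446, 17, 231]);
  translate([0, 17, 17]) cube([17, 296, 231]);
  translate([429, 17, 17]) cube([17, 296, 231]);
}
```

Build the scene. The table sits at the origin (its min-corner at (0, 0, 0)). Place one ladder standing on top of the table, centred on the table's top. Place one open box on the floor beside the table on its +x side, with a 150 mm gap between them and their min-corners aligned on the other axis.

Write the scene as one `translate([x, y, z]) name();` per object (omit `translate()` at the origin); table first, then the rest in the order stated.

table();
translate([469, 335, 703]) ladder();
translate([1597, 0, 0]) open_box();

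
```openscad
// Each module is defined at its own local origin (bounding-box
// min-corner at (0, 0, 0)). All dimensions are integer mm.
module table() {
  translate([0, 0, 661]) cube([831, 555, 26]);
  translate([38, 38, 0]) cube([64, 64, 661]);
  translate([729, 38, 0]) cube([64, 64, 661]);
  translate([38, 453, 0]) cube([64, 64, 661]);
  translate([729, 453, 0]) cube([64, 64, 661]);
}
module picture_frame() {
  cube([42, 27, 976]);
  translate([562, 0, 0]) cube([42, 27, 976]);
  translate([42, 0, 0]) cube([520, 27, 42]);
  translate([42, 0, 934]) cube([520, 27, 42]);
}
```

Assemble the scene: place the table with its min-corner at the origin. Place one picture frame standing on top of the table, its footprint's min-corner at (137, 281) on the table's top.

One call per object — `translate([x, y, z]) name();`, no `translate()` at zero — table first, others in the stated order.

table();
translate([137, 281, 687]) picture_frame();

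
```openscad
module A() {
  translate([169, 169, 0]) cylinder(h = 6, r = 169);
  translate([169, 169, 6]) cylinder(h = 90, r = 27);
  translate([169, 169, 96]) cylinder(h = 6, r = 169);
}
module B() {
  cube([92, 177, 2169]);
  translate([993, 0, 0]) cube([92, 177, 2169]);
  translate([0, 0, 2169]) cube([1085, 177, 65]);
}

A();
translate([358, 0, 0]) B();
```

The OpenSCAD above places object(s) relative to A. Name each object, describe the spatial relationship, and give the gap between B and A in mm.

The door frame's nearest face is 20 mm from the spool's +x face.

A is a spool. B is a door frame. The door frame is on the floor beside the spool on its +x side. The gap between the door frame and the spool is 20 mm.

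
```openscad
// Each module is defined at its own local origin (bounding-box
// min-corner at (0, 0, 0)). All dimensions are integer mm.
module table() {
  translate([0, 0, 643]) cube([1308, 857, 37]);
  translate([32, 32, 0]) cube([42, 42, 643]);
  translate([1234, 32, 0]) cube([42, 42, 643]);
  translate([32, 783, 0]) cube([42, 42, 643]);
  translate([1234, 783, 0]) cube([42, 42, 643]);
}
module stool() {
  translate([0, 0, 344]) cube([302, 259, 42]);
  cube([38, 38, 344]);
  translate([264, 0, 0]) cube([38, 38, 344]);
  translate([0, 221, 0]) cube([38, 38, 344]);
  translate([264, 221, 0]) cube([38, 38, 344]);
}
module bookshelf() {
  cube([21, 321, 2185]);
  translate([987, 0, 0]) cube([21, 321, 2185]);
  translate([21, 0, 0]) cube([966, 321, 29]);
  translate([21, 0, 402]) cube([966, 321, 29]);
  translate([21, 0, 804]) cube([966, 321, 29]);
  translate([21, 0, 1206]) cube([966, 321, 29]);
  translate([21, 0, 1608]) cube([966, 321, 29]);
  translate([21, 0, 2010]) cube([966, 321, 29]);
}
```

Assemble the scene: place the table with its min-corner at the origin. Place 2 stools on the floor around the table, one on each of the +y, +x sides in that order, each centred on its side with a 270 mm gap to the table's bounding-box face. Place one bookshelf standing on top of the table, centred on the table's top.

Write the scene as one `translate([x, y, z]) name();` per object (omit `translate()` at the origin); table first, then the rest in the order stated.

table();
translate([503, 1127, 0]) stool();
translate([1578, 299, 0]) stool();
translate([150, 268, 680]) bookshelf();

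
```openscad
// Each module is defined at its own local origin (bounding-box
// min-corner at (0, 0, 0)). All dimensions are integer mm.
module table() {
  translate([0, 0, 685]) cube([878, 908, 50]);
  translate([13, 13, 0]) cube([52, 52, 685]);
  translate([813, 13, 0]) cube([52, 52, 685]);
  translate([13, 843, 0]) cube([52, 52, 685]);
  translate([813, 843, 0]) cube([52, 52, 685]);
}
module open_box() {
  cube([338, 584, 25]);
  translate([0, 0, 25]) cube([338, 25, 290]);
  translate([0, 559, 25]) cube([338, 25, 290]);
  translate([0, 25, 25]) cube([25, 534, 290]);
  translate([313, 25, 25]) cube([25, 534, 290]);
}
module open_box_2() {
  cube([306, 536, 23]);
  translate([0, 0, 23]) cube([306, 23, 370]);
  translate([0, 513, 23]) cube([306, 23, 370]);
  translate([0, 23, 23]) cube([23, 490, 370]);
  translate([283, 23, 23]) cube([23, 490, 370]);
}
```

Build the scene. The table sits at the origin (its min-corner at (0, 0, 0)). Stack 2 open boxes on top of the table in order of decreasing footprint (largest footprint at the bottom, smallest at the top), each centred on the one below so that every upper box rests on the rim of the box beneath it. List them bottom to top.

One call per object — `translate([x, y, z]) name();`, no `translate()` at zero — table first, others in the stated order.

table();
translate([270, 162, 735]) open_box();
translate([286, 186, 1050]) open_box_2();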